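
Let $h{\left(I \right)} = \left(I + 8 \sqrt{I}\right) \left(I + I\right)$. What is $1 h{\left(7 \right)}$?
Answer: $98 + 112 \sqrt{7} \approx 394.32$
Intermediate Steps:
$h{\left(I \right)} = 2 I \left(I + 8 \sqrt{I}\right)$ ($h{\left(I \right)} = \left(I + 8 \sqrt{I}\right) 2 I = 2 I \left(I + 8 \sqrt{I}\right)$)
$1 h{\left(7 \right)} = 1 \left(2 \cdot 7^{2} + 16 \cdot 7^{\frac{3}{2}}\right) = 1 \left(2 \cdot 49 + 16 \cdot 7 \sqrt{7}\right) = 1 \left(98 + 112 \sqrt{7}\right) = 98 + 112 \sqrt{7}$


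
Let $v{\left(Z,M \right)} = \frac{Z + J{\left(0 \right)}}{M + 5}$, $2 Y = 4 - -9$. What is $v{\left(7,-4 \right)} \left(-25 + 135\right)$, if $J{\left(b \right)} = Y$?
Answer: $1485$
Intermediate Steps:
$Y = \frac{13}{2}$ ($Y = \frac{4 - -9}{2} = \frac{4 + 9}{2} = \frac{1}{2} \cdot 13 = \frac{13}{2} \approx 6.5$)
$J{\left(b \right)} = \frac{13}{2}$
$v{\left(Z,M \right)} = \frac{\frac{13}{2} + Z}{5 + M}$ ($v{\left(Z,M \right)} = \frac{Z + \frac{13}{2}}{M + 5} = \frac{\frac{13}{2} + Z}{5 + M}$)
$v{\left(7,-4 \right)} \left(-25 + 135\right) = \frac{\frac{13}{2} + 7}{5 - 4} \left(-25 + 135\right) = 1^{-1} \cdot \frac{27}{2} \cdot 110 = 1 \cdot \frac{27}{2} \cdot 110 = \frac{27}{2} \cdot 110 = 1485$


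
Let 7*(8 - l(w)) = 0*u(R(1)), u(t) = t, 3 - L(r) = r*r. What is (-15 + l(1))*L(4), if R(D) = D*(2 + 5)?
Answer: 91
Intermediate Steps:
R(D) = 7*D (R(D) = D*7 = 7*D)
L(r) = 3 - r² (L(r) = 3 - r*r = 3 - r²)
l(w) = 8 (l(w) = 8 - 0*7*1 = 8 - 0*7 = 8 - ⅐*0 = 8 + 0 = 8)
(-15 + l(1))*L(4) = (-15 + 8)*(3 - 1*4²) = -7*(3 - 1*16) = -7*(3 - 16) = -7*(-13) = 91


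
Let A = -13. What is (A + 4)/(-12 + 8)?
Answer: 9/4 ≈ 2.2500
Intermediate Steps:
(A + 4)/(-12 + 8) = (-13 + 4)/(-12 + 8) = -9/(-4) = -9*(-¼) = 9/4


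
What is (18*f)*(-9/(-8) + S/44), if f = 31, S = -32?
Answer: 9765/44 ≈ 221.93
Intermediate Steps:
(18*f)*(-9/(-8) + S/44) = (18*31)*(-9/(-8) - 32/44) = 558*(-9*(-⅛) - 32*1/44) = 558*(9/8 - 8/11) = 558*(35/88) = 9765/44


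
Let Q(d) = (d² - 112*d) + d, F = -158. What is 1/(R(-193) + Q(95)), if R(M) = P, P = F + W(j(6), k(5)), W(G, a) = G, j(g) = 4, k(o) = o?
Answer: -1/1674 ≈ -0.00059737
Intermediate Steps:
P = -154 (P = -158 + 4 = -154)
R(M) = -154
Q(d) = d² - 111*d
1/(R(-193) + Q(95)) = 1/(-154 + 95*(-111 + 95)) = 1/(-154 + 95*(-16)) = 1/(-154 - 1520) = 1/(-1674) = -1/1674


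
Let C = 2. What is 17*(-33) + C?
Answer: -559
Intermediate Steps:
17*(-33) + C = 17*(-33) + 2 = -561 + 2 = -559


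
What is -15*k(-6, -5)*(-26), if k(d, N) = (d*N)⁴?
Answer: 315900000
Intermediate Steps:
k(d, N) = N⁴*d⁴ (k(d, N) = (N*d)⁴ = N⁴*d⁴)
-15*k(-6, -5)*(-26) = -15*(-5)⁴*(-6)⁴*(-26) = -9375*1296*(-26) = -15*810000*(-26) = -12150000*(-26) = 315900000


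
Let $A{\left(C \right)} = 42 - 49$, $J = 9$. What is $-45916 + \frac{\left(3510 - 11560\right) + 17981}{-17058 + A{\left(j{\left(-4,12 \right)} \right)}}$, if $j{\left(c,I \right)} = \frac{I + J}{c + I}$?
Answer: $- \frac{783566471}{17065} \approx -45917.0$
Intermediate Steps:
$j{\left(c,I \right)} = \frac{9 + I}{I + c}$ ($j{\left(c,I \right)} = \frac{I + 9}{c + I} = \frac{9 + I}{I + c}$)
$A{\left(C \right)} = -7$ ($A{\left(C \right)} = 42 - 49 = -7$)
$-45916 + \frac{\left(3510 - 11560\right) + 17981}{-17058 + A{\left(j{\left(-4,12 \right)} \right)}} = -45916 + \frac{\left(3510 - 11560\right) + 17981}{-17058 - 7} = -45916 + \frac{\left(3510 - 11560\right) + 17981}{-17065} = -45916 + \left(-8050 + 17981\right) \left(- \frac{1}{17065}\right) = -45916 + 9931 \left(- \frac{1}{17065}\right) = -45916 - \frac{9931}{17065} = - \frac{783566471}{17065}$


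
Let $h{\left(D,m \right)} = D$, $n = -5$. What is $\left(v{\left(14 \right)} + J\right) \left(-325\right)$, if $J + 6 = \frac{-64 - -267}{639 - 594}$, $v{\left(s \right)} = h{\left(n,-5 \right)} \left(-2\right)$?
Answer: $- \frac{24895}{9} \approx -2766.1$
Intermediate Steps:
$v{\left(s \right)} = 10$ ($v{\left(s \right)} = \left(-5\right) \left(-2\right) = 10$)
$J = - \frac{67}{45}$ ($J = -6 + \frac{-64 - -267}{639 - 594} = -6 + \frac{-64 + \left(-94 + 361\right)}{45} = -6 + \left(-64 + 267\right) \frac{1}{45} = -6 + 203 \cdot \frac{1}{45} = -6 + \frac{203}{45} = - \frac{67}{45} \approx -1.4889$)
$\left(v{\left(14 \right)} + J\right) \left(-325\right) = \left(10 - \frac{67}{45}\right) \left(-325\right) = \frac{383}{45} \left(-325\right) = - \frac{24895}{9}$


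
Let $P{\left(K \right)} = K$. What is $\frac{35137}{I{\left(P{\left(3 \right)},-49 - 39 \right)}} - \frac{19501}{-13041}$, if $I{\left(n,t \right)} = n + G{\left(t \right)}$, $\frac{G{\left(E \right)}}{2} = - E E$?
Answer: $- \frac{156248632}{201939885} \approx -0.77374$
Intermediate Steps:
$G{\left(E \right)} = - 2 E^{2}$ ($G{\left(E \right)} = 2 - E E = 2 \left(- E^{2}\right) = - 2 E^{2}$)
$I{\left(n,t \right)} = n - 2 t^{2}$
$\frac{35137}{I{\left(P{\left(3 \right)},-49 - 39 \right)}} - \frac{19501}{-13041} = \frac{35137}{3 - 2 \left(-49 - 39\right)^{2}} - \frac{19501}{-13041} = \frac{35137}{3 - 2 \left(-49 - 39\right)^{2}} - - \frac{19501}{13041} = \frac{35137}{3 - 2 \left(-88\right)^{2}} + \frac{19501}{13041} = \frac{35137}{3 - 15488} + \frac{19501}{13041} = \frac{35137}{-15485} + \frac{19501}{13041} = 35137 \left(- \frac{1}{15485}\right) + \frac{19501}{13041} = - \frac{35137}{15485} + \frac{19501}{13041} = - \frac{156248632}{201939885}$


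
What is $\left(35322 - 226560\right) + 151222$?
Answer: $-40016$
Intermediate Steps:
$\left(35322 - 226560\right) + 151222 = -191238 + 151222 = -40016$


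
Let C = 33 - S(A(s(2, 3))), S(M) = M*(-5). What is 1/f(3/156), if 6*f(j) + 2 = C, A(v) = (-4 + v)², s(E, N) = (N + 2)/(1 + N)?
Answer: 32/367 ≈ 0.087193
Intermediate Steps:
s(E, N) = (2 + N)/(1 + N)
S(M) = -5*M
C = 1133/16 (C = 33 - (-5)*(-4 + (2 + 3)/(1 + 3))² = 33 - (-5)*(-4 + 5/4)² = 33 - (-5)*(-11/4)² = 33 - (-5)*121/16 = 33 - 1*(-605/16) = 33 + 605/16 = 1133/16 ≈ 70.813)
f(j) = 367/32 (f(j) = -⅓ + (⅙)*(1133/16) = -⅓ + 1133/96 = 367/32)
1/f(3/156) = 1/(367/32) = 32/367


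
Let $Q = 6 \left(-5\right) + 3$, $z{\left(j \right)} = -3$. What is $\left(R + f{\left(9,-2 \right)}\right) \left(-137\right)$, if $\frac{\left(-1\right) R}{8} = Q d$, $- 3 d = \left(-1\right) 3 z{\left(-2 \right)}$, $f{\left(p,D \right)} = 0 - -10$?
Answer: $87406$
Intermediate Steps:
$f{\left(p,D \right)} = 10$ ($f{\left(p,D \right)} = 0 + 10 = 10$)
$Q = -27$ ($Q = -30 + 3 = -27$)
$d = -3$ ($d = - \frac{\left(-1\right) 3 \left(-3\right)}{3} = - \frac{\left(-3\right) \left(-3\right)}{3} = \left(- \frac{1}{3}\right) 9 = -3$)
$R = -648$ ($R = - 8 \left(\left(-27\right) \left(-3\right)\right) = \left(-8\right) 81 = -648$)
$\left(R + f{\left(9,-2 \right)}\right) \left(-137\right) = \left(-648 + 10\right) \left(-137\right) = \left(-638\right) \left(-137\right) = 87406$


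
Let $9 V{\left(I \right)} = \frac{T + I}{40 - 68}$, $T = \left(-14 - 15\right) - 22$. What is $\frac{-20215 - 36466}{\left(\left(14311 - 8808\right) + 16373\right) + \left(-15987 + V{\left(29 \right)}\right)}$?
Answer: $- \frac{7141806}{742025} \approx -9.6248$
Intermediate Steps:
$T = -51$ ($T = -29 - 22 = -51$)
$V{\left(I \right)} = \frac{17}{84} - \frac{I}{252}$ ($V{\left(I \right)} = \frac{\left(-51 + I\right) \frac{1}{40 - 68}}{9} = \frac{\left(-51 + I\right) \frac{1}{-28}}{9} = \frac{\left(-51 + I\right) \left(- \frac{1}{28}\right)}{9} = \frac{\frac{51}{28} - \frac{I}{28}}{9} = \frac{17}{84} - \frac{I}{252}$)
$\frac{-20215 - 36466}{\left(\left(14311 - 8808\right) + 16373\right) + \left(-15987 + V{\left(29 \right)}\right)} = \frac{-20215 - 36466}{\left(\left(14311 - 8808\right) + 16373\right) + \left(-15987 + \left(\frac{17}{84} - \frac{29}{252}\right)\right)} = - \frac{56681}{\left(5503 + 16373\right) + \left(-15987 + \left(\frac{17}{84} - \frac{29}{252}\right)\right)} = - \frac{56681}{21876 + \left(-15987 + \frac{11}{126}\right)} = - \frac{56681}{21876 - \frac{2014351}{126}} = - \frac{56681}{\frac{742025}{126}} = \left(-56681\right) \frac{126}{742025} = - \frac{7141806}{742025}$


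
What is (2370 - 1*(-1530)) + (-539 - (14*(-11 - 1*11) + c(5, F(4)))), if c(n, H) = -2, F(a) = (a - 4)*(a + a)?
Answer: 3671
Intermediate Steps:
F(a) = 2*a*(-4 + a) (F(a) = (-4 + a)*(2*a) = 2*a*(-4 + a))
(2370 - 1*(-1530)) + (-539 - (14*(-11 - 1*11) + c(5, F(4)))) = (2370 - 1*(-1530)) + (-539 - (14*(-11 - 1*11) - 2)) = (2370 + 1530) + (-539 - (14*(-11 - 11) - 2)) = 3900 + (-539 - (14*(-22) - 2)) = 3900 + (-539 - (-308 - 2)) = 3900 + (-539 - 1*(-310)) = 3900 + (-539 + 310) = 3900 - 229 = 3671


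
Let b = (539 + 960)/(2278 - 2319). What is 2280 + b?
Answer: 91981/41 ≈ 2243.4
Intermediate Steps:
b = -1499/41 (b = 1499/(-41) = 1499*(-1/41) = -1499/41 ≈ -36.561)
2280 + b = 2280 - 1499/41 = 91981/41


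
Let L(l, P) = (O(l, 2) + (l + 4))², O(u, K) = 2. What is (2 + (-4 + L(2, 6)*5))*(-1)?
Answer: -318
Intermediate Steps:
L(l, P) = (6 + l)² (L(l, P) = (2 + (l + 4))² = (2 + (4 + l))² = (6 + l)²)
(2 + (-4 + L(2, 6)*5))*(-1) = (2 + (-4 + (6 + 2)²*5))*(-1) = (2 + (-4 + 8²*5))*(-1) = (2 + (-4 + 64*5))*(-1) = (2 + (-4 + 320))*(-1) = (2 + 316)*(-1) = 318*(-1) = -318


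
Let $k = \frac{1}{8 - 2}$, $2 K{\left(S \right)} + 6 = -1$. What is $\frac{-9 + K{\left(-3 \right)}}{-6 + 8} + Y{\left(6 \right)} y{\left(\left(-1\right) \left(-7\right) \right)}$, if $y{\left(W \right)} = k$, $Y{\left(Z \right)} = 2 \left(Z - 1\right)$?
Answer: $- \frac{55}{12} \approx -4.5833$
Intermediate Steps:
$K{\left(S \right)} = - \frac{7}{2}$ ($K{\left(S \right)} = -3 + \frac{1}{2} \left(-1\right) = -3 - \frac{1}{2} = - \frac{7}{2}$)
$Y{\left(Z \right)} = -2 + 2 Z$ ($Y{\left(Z \right)} = 2 \left(-1 + Z\right) = -2 + 2 Z$)
$k = \frac{1}{6} \approx 0.16667$
$y{\left(W \right)} = \frac{1}{6}$
$\frac{-9 + K{\left(-3 \right)}}{-6 + 8} + Y{\left(6 \right)} y{\left(\left(-1\right) \left(-7\right) \right)} = \frac{-9 - \frac{7}{2}}{-6 + 8} + \left(-2 + 2 \cdot 6\right) \frac{1}{6} = - \frac{25}{2 \cdot 2} + \left(-2 + 12\right) \frac{1}{6} = \left(- \frac{25}{2}\right) \frac{1}{2} + 10 \cdot \frac{1}{6} = - \frac{25}{4} + \frac{5}{3} = - \frac{55}{12}$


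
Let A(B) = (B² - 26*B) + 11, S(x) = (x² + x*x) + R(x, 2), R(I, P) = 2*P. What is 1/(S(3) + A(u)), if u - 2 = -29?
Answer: 1/1464 ≈ 0.00068306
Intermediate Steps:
u = -27 (u = 2 - 29 = -27)
S(x) = 4 + 2*x² (S(x) = (x² + x*x) + 2*2 = (x² + x²) + 4 = 2*x² + 4 = 4 + 2*x²)
A(B) = 11 + B² - 26*B
1/(S(3) + A(u)) = 1/((4 + 2*3²) + (11 + (-27)² - 26*(-27))) = 1/((4 + 2*9) + (11 + 729 + 702)) = 1/((4 + 18) + 1442) = 1/(22 + 1442) = 1/1464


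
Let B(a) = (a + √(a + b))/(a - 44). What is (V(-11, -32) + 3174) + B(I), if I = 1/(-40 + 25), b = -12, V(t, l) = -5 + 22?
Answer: 2109252/661 - I*√2715/661 ≈ 3191.0 - 0.078829*I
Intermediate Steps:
V(t, l) = 17
I = -1/15 (I = 1/(-15) = -1/15 ≈ -0.066667)
B(a) = (a + √(-12 + a))/(-44 + a) (B(a) = (a + √(a - 12))/(a - 44) = (a + √(-12 + a))/(-44 + a))
(V(-11, -32) + 3174) + B(I) = (17 + 3174) + (-1/15 + √(-12 - 1/15))/(-44 - 1/15) = 3191 + (-1/15 + √(-181/15))/(-661/15) = 3191 - 15*(-1/15 + I*√2715/15)/661 = 3191 + (1/661 - I*√2715/661) = 2109252/661 - I*√2715/661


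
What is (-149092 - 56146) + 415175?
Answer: 209937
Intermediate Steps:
(-149092 - 56146) + 415175 = -205238 + 415175 = 209937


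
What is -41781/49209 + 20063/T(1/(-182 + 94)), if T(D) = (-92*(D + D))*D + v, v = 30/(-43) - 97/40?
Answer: -17125009004913/2685318727 ≈ -6377.3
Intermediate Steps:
v = -5371/1720 (v = 30*(-1/43) - 97*1/40 = -30/43 - 97/40 = -5371/1720 ≈ -3.1227)
T(D) = -5371/1720 - 184*D**2 (T(D) = (-92*(D + D))*D - 5371/1720 = (-184*D)*D - 5371/1720 = -184*D**2 - 5371/1720 = -5371/1720 - 184*D**2)
-41781/49209 + 20063/T(1/(-182 + 94)) = -41781/49209 + 20063/(-5371/1720 - 184/(-182 + 94)**2) = -41781*1/49209 + 20063/(-5371/1720 - 184*(1/(-88))**2) = -13927/16403 + 20063/(-5371/1720 - 184*(-1/88)**2) = -13927/16403 + 20063/(-5371/1720 - 184*1/7744) = -13927/16403 + 20063/(-5371/1720 - 23/968) = -13927/16403 + 20063/(-163709/52030) = -13927/16403 + 20063*(-52030/163709) = -13927/16403 - 1043877890/163709 = -17125009004913/2685318727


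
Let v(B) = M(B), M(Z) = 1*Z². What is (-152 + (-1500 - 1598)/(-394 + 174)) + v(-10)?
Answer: -4171/110 ≈ -37.918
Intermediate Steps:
M(Z) = Z²
v(B) = B²
(-152 + (-1500 - 1598)/(-394 + 174)) + v(-10) = (-152 + (-1500 - 1598)/(-394 + 174)) + (-10)² = (-152 - 3098/(-220)) + 100 = (-152 - 3098*(-1/220)) + 100 = (-152 + 1549/110) + 100 = -15171/110 + 100 = -4171/110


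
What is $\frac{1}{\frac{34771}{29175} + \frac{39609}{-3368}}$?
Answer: $- \frac{98261400}{1038483847} \approx -0.09462$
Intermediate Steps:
$\frac{1}{\frac{34771}{29175} + \frac{39609}{-3368}} = \frac{1}{34771 \cdot \frac{1}{29175} + 39609 \left(- \frac{1}{3368}\right)} = \frac{1}{\frac{34771}{29175} - \frac{39609}{3368}} = \frac{1}{- \frac{1038483847}{98261400}} = - \frac{98261400}{1038483847}$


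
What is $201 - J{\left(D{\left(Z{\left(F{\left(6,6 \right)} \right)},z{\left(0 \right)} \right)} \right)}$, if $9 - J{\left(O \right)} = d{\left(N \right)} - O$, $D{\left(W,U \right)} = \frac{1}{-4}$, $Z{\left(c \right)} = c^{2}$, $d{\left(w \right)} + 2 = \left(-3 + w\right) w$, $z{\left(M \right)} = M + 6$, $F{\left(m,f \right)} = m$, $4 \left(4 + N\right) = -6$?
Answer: $237$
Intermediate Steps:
$N = - \frac{11}{2}$ ($N = -4 + \frac{1}{4} \left(-6\right) = -4 - \frac{3}{2} = - \frac{11}{2} \approx -5.5$)
$z{\left(M \right)} = 6 + M$
$d{\left(w \right)} = -2 + w \left(-3 + w\right)$ ($d{\left(w \right)} = -2 + \left(-3 + w\right) w = -2 + w \left(-3 + w\right)$)
$D{\left(W,U \right)} = - \frac{1}{4}$
$J{\left(O \right)} = - \frac{143}{4} + O$ ($J{\left(O \right)} = 9 - \left(\left(-2 + \left(- \frac{11}{2}\right)^{2} - - \frac{33}{2}\right) - O\right) = 9 - \left(\left(-2 + \frac{121}{4} + \frac{33}{2}\right) - O\right) = 9 - \left(\frac{179}{4} - O\right) = 9 + \left(- \frac{179}{4} + O\right) = - \frac{143}{4} + O$)
$201 - J{\left(D{\left(Z{\left(F{\left(6,6 \right)} \right)},z{\left(0 \right)} \right)} \right)} = 201 - \left(- \frac{143}{4} - \frac{1}{4}\right) = 201 - -36 = 201 + 36 = 237$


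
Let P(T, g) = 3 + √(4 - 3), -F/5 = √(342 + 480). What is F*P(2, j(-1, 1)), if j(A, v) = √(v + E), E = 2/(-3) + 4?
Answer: -20*√822 ≈ -573.41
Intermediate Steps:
E = 10/3 (E = 2*(-⅓) + 4 = -⅔ + 4 = 10/3 ≈ 3.3333)
j(A, v) = √(10/3 + v) (j(A, v) = √(v + 10/3) = √(10/3 + v))
F = -5*√822 (F = -5*√(342 + 480) = -5*√822 ≈ -143.35)
P(T, g) = 4 (P(T, g) = 3 + √1 = 3 + 1 = 4)
F*P(2, j(-1, 1)) = -5*√822*4 = -20*√822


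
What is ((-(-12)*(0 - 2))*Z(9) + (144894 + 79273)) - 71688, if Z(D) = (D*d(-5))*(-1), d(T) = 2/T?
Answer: 761963/5 ≈ 1.5239e+5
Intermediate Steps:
Z(D) = 2*D/5 (Z(D) = (D*(2/(-5)))*(-1) = (D*(2*(-⅕)))*(-1) = (D*(-⅖))*(-1) = -2*D/5*(-1) = 2*D/5)
((-(-12)*(0 - 2))*Z(9) + (144894 + 79273)) - 71688 = ((-(-12)*(0 - 2))*((⅖)*9) + (144894 + 79273)) - 71688 = (-(-12)*(-2)*(18/5) + 224167) - 71688 = (-4*6*(18/5) + 224167) - 71688 = (-24*18/5 + 224167) - 71688 = (-432/5 + 224167) - 71688 = 1120403/5 - 71688 = 761963/5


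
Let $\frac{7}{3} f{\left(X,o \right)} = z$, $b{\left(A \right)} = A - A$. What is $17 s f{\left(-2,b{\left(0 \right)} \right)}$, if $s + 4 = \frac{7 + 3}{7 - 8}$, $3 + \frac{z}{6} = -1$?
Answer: $2448$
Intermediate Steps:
$b{\left(A \right)} = 0$
$z = -24$ ($z = -18 + 6 \left(-1\right) = -18 - 6 = -24$)
$s = -14$ ($s = -4 + \frac{7 + 3}{7 - 8} = -4 + \frac{10}{-1} = -4 + 10 \left(-1\right) = -4 - 10 = -14$)
$f{\left(X,o \right)} = - \frac{72}{7}$ ($f{\left(X,o \right)} = \frac{3}{7} \left(-24\right) = - \frac{72}{7}$)
$17 s f{\left(-2,b{\left(0 \right)} \right)} = 17 \left(-14\right) \left(- \frac{72}{7}\right) = \left(-238\right) \left(- \frac{72}{7}\right) = 2448$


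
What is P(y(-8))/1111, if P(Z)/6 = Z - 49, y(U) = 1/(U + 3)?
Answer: -1476/5555 ≈ -0.26571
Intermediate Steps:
y(U) = 1/(3 + U)
P(Z) = -294 + 6*Z (P(Z) = 6*(Z - 49) = 6*(-49 + Z) = -294 + 6*Z)
P(y(-8))/1111 = (-294 + 6/(3 - 8))/1111 = (-294 + 6/(-5))*(1/1111) = (-294 + 6*(-⅕))*(1/1111) = (-294 - 6/5)*(1/1111) = -1476/5*1/1111 = -1476/5555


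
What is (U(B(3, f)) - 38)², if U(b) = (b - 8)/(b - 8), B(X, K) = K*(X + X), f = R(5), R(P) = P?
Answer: 1369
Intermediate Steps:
f = 5
B(X, K) = 2*K*X (B(X, K) = K*(2*X) = 2*K*X)
U(b) = 1 (U(b) = (-8 + b)/(-8 + b) = 1)
(U(B(3, f)) - 38)² = (1 - 38)² = (-37)² = 1369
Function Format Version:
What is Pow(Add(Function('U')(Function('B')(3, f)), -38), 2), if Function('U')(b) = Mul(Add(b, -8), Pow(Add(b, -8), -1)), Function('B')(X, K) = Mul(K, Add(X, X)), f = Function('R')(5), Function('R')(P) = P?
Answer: 1369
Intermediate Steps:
f = 5
Function('B')(X, K) = Mul(2, K, X) (Function('B')(X, K) = Mul(K, Mul(2, X)) = Mul(2, K, X))
Function('U')(b) = 1 (Function('U')(b) = Mul(Add(-8, b), Pow(Add(-8, b), -1)) = 1)
Pow(Add(Function('U')(Function('B')(3, f)), -38), 2) = Pow(Add(1, -38), 2) = Pow(-37, 2) = 1369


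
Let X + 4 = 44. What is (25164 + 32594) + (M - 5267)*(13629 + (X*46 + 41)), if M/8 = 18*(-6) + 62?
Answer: -87341092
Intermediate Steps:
X = 40 (X = -4 + 44 = 40)
M = -368 (M = 8*(18*(-6) + 62) = 8*(-108 + 62) = 8*(-46) = -368)
(25164 + 32594) + (M - 5267)*(13629 + (X*46 + 41)) = (25164 + 32594) + (-368 - 5267)*(13629 + (40*46 + 41)) = 57758 - 5635*(13629 + (1840 + 41)) = 57758 - 5635*(13629 + 1881) = 57758 - 5635*15510 = 57758 - 87398850 = -87341092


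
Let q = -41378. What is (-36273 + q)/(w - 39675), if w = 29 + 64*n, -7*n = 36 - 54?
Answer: 543557/276370 ≈ 1.9668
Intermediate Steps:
n = 18/7 (n = -(36 - 54)/7 = -⅐*(-18) = 18/7 ≈ 2.5714)
w = 1355/7 (w = 29 + 64*(18/7) = 29 + 1152/7 = 1355/7 ≈ 193.57)
(-36273 + q)/(w - 39675) = (-36273 - 41378)/(1355/7 - 39675) = -77651/(-276370/7) = -77651*(-7/276370) = 543557/276370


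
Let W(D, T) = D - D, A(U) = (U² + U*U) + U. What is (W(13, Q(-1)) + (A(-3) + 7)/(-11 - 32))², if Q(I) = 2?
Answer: 484/1849 ≈ 0.26176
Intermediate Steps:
A(U) = U + 2*U² (A(U) = (U² + U²) + U = 2*U² + U = U + 2*U²)
W(D, T) = 0
(W(13, Q(-1)) + (A(-3) + 7)/(-11 - 32))² = (0 + (-3*(1 + 2*(-3)) + 7)/(-11 - 32))² = (0 + (-3*(1 - 6) + 7)/(-43))² = (0 + (-3*(-5) + 7)*(-1/43))² = (0 + (15 + 7)*(-1/43))² = (0 + 22*(-1/43))² = (0 - 22/43)² = (-22/43)² = 484/1849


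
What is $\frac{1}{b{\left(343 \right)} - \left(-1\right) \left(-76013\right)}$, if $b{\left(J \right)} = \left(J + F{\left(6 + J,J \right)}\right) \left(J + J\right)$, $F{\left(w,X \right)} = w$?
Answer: $\frac{1}{398699} \approx 2.5082 \cdot 10^{-6}$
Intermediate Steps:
$b{\left(J \right)} = 2 J \left(6 + 2 J\right)$ ($b{\left(J \right)} = \left(J + \left(6 + J\right)\right) \left(J + J\right) = \left(6 + 2 J\right) 2 J = 2 J \left(6 + 2 J\right)$)
$\frac{1}{b{\left(343 \right)} - \left(-1\right) \left(-76013\right)} = \frac{1}{4 \cdot 343 \left(3 + 343\right) - \left(-1\right) \left(-76013\right)} = \frac{1}{4 \cdot 343 \cdot 346 - 76013} = \frac{1}{474712 - 76013} = \frac{1}{398699}$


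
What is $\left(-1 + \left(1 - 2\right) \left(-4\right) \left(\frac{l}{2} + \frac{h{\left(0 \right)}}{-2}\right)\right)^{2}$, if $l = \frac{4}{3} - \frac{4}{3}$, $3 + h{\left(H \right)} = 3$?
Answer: $1$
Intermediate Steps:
$h{\left(H \right)} = 0$ ($h{\left(H \right)} = -3 + 3 = 0$)
$l = 0$ ($l = 4 \cdot \frac{1}{3} - \frac{4}{3} = \frac{4}{3} - \frac{4}{3} = 0$)
$\left(-1 + \left(1 - 2\right) \left(-4\right) \left(\frac{l}{2} + \frac{h{\left(0 \right)}}{-2}\right)\right)^{2} = \left(-1 + \left(1 - 2\right) \left(-4\right) \left(\frac{0}{2} + \frac{0}{-2}\right)\right)^{2} = \left(-1 + \left(-1\right) \left(-4\right) \left(0 \cdot \frac{1}{2} + 0 \left(- \frac{1}{2}\right)\right)\right)^{2} = \left(-1 + 4 \left(0 + 0\right)\right)^{2} = \left(-1 + 4 \cdot 0\right)^{2} = \left(-1 + 0\right)^{2} = \left(-1\right)^{2} = 1$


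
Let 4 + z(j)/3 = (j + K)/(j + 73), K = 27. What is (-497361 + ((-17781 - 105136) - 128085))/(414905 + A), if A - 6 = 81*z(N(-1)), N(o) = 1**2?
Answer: -27689431/15319145 ≈ -1.8075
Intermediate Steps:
N(o) = 1
z(j) = -12 + 3*(27 + j)/(73 + j) (z(j) = -12 + 3*((j + 27)/(j + 73)) = -12 + 3*((27 + j)/(73 + j)) = -12 + 3*(27 + j)/(73 + j))
A = -32340/37 (A = 6 + 81*(3*(-265 - 3*1)/(73 + 1)) = 6 + 81*(3*(-265 - 3)/74) = 6 + 81*(3*(1/74)*(-268)) = 6 + 81*(-402/37) = 6 - 32562/37 = -32340/37 ≈ -874.05)
(-497361 + ((-17781 - 105136) - 128085))/(414905 + A) = (-497361 + ((-17781 - 105136) - 128085))/(414905 - 32340/37) = (-497361 + (-122917 - 128085))/(15319145/37) = (-497361 - 251002)*(37/15319145) = -748363*37/15319145 = -27689431/15319145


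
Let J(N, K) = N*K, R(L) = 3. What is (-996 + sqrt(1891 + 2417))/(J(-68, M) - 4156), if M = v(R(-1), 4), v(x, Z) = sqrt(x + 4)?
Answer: 86237/359166 - 1411*sqrt(7)/359166 - 1039*sqrt(1077)/2154996 + 17*sqrt(7539)/2154996 ≈ 0.21457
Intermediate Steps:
v(x, Z) = sqrt(4 + x)
M = sqrt(7) (M = sqrt(4 + 3) = sqrt(7) ≈ 2.6458)
J(N, K) = K*N
(-996 + sqrt(1891 + 2417))/(J(-68, M) - 4156) = (-996 + sqrt(1891 + 2417))/(sqrt(7)*(-68) - 4156) = (-996 + sqrt(4308))/(-68*sqrt(7) - 4156) = (-996 + 2*sqrt(1077))/(-4156 - 68*sqrt(7))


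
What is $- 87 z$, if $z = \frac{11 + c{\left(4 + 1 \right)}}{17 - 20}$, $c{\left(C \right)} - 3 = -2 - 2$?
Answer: $290$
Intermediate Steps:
$c{\left(C \right)} = -1$ ($c{\left(C \right)} = 3 - 4 = -1$)
$z = - \frac{10}{3}$ ($z = \frac{11 - 1}{17 - 20} = \frac{10}{-3} = 10 \left(- \frac{1}{3}\right) = - \frac{10}{3} \approx -3.3333$)
$- 87 z = \left(-87\right) \left(- \frac{10}{3}\right) = 290$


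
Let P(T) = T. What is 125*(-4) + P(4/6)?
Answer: -1498/3 ≈ -499.33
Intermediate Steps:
125*(-4) + P(4/6) = 125*(-4) + 4/6 = -500 + 4*(⅙) = -500 + ⅔ = -1498/3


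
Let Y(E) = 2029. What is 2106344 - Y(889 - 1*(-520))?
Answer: 2104315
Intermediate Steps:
2106344 - Y(889 - 1*(-520)) = 2106344 - 1*2029 = 2106344 - 2029 = 2104315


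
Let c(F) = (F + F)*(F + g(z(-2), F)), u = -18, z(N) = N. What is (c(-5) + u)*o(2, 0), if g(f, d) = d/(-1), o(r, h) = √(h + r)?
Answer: -18*√2 ≈ -25.456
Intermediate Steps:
g(f, d) = -d (g(f, d) = d*(-1) = -d)
c(F) = 0 (c(F) = (F + F)*(F - F) = (2*F)*0 = 0)
(c(-5) + u)*o(2, 0) = (0 - 18)*√(0 + 2) = -18*√2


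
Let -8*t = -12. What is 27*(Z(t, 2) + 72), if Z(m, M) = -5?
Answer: 1809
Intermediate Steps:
t = 3/2 (t = -1/8*(-12) = 3/2 ≈ 1.5000)
27*(Z(t, 2) + 72) = 27*(-5 + 72) = 27*67 = 1809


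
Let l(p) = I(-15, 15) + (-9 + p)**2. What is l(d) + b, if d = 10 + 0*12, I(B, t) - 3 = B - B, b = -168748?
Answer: -168744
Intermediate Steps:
I(B, t) = 3 (I(B, t) = 3 + (B - B) = 3 + 0 = 3)
d = 10 (d = 10 + 0 = 10)
l(p) = 3 + (-9 + p)**2
l(d) + b = (3 + (-9 + 10)**2) - 168748 = (3 + 1**2) - 168748 = (3 + 1) - 168748 = 4 - 168748 = -168744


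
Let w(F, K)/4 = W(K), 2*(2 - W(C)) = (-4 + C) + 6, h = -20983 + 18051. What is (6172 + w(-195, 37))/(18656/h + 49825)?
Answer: 4472766/36517061 ≈ 0.12248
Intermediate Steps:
h = -2932
W(C) = 1 - C/2 (W(C) = 2 - ((-4 + C) + 6)/2 = 2 - (2 + C)/2 = 2 + (-1 - C/2) = 1 - C/2)
w(F, K) = 4 - 2*K (w(F, K) = 4*(1 - K/2) = 4 - 2*K)
(6172 + w(-195, 37))/(18656/h + 49825) = (6172 + (4 - 2*37))/(18656/(-2932) + 49825) = (6172 + (4 - 74))/(18656*(-1/2932) + 49825) = (6172 - 70)/(-4664/733 + 49825) = 6102/(36517061/733) = 6102*(733/36517061) = 4472766/36517061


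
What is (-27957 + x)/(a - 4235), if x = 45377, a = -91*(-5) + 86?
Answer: -8710/1847 ≈ -4.7158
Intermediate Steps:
a = 541 (a = 455 + 86 = 541)
(-27957 + x)/(a - 4235) = (-27957 + 45377)/(541 - 4235) = 17420/(-3694) = 17420*(-1/3694) = -8710/1847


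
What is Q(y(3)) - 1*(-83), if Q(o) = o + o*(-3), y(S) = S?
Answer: 77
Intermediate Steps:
Q(o) = -2*o (Q(o) = o - 3*o = -2*o)
Q(y(3)) - 1*(-83) = -2*3 - 1*(-83) = -6 + 83 = 77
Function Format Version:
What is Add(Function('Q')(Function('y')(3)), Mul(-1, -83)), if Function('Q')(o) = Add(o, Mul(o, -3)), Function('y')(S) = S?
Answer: 77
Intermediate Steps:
Function('Q')(o) = Mul(-2, o) (Function('Q')(o) = Add(o, Mul(-3, o)) = Mul(-2, o))
Add(Function('Q')(Function('y')(3)), Mul(-1, -83)) = Add(Mul(-2, 3), Mul(-1, -83)) = Add(-6, 83) = 77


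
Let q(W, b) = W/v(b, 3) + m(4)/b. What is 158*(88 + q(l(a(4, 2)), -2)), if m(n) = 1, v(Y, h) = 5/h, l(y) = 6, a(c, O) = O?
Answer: 71969/5 ≈ 14394.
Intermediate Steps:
q(W, b) = 1/b + 3*W/5 (q(W, b) = W/((5/3)) + 1/b = W/((5*(⅓))) + 1/b = W/(5/3) + 1/b = W*(⅗) + 1/b = 3*W/5 + 1/b = 1/b + 3*W/5)
158*(88 + q(l(a(4, 2)), -2)) = 158*(88 + (1/(-2) + (⅗)*6)) = 158*(88 + (-½ + 18/5)) = 158*(88 + 31/10) = 158*(911/10) = 71969/5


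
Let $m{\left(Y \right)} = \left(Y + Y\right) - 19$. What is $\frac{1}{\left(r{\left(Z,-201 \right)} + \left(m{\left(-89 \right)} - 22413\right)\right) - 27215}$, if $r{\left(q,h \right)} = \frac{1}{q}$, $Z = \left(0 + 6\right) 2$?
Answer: $- \frac{12}{597899} \approx -2.007 \cdot 10^{-5}$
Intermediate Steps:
$m{\left(Y \right)} = -19 + 2 Y$ ($m{\left(Y \right)} = 2 Y - 19 = -19 + 2 Y$)
$Z = 12$ ($Z = 6 \cdot 2 = 12$)
$\frac{1}{\left(r{\left(Z,-201 \right)} + \left(m{\left(-89 \right)} - 22413\right)\right) - 27215} = \frac{1}{\left(\frac{1}{12} + \left(\left(-19 + 2 \left(-89\right)\right) - 22413\right)\right) - 27215} = \frac{1}{\left(\frac{1}{12} - 22610\right) - 27215} = \frac{1}{- \frac{271319}{12} - 27215} = \frac{1}{- \frac{597899}{12}} = - \frac{12}{597899}$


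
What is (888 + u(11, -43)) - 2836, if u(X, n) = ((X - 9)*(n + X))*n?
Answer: 804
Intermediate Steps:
u(X, n) = n*(-9 + X)*(X + n) (u(X, n) = ((-9 + X)*(X + n))*n = n*(-9 + X)*(X + n))
(888 + u(11, -43)) - 2836 = (888 - 43*(11**2 - 9*11 - 9*(-43) + 11*(-43))) - 2836 = (888 - 43*(121 - 99 + 387 - 473)) - 2836 = (888 - 43*(-64)) - 2836 = (888 + 2752) - 2836 = 3640 - 2836 = 804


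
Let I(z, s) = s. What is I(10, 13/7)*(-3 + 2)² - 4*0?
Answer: 13/7 ≈ 1.8571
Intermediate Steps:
I(10, 13/7)*(-3 + 2)² - 4*0 = (13/7)*(-3 + 2)² - 4*0 = (13*(⅐))*(-1)² + 0 = (13/7)*1 + 0 = 13/7 + 0 = 13/7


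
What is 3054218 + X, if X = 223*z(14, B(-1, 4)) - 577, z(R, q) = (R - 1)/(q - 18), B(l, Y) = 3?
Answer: 45801716/15 ≈ 3.0534e+6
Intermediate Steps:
z(R, q) = (-1 + R)/(-18 + q)
X = -11554/15 (X = 223*((-1 + 14)/(-18 + 3)) - 577 = 223*(13/(-15)) - 577 = 223*(-1/15*13) - 577 = 223*(-13/15) - 577 = -2899/15 - 577 = -11554/15 ≈ -770.27)
3054218 + X = 3054218 - 11554/15 = 45801716/15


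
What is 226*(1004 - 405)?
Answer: 135374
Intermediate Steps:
226*(1004 - 405) = 226*599 = 135374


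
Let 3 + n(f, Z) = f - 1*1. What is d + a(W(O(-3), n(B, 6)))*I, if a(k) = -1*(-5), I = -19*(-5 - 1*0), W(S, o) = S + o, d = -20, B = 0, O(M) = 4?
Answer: 455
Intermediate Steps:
n(f, Z) = -4 + f (n(f, Z) = -3 + (f - 1*1) = -3 + (f - 1) = -3 + (-1 + f) = -4 + f)
I = 95 (I = -19*(-5 + 0) = -19*(-5) = 95)
a(k) = 5
d + a(W(O(-3), n(B, 6)))*I = -20 + 5*95 = -20 + 475 = 455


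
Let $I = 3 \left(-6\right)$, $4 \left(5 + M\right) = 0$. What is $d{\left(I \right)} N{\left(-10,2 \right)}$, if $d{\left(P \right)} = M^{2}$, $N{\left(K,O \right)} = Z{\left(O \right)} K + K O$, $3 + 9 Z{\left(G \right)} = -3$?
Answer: $- \frac{1000}{3} \approx -333.33$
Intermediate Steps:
$Z{\left(G \right)} = - \frac{2}{3}$ ($Z{\left(G \right)} = - \frac{1}{3} + \frac{1}{9} \left(-3\right) = - \frac{1}{3} - \frac{1}{3} = - \frac{2}{3}$)
$M = -5$ ($M = -5 + \frac{1}{4} \cdot 0 = -5 + 0 = -5$)
$N{\left(K,O \right)} = - \frac{2 K}{3} + K O$
$I = -18$
$d{\left(P \right)} = 25$ ($d{\left(P \right)} = \left(-5\right)^{2} = 25$)
$d{\left(I \right)} N{\left(-10,2 \right)} = 25 \cdot \frac{1}{3} \left(-10\right) \left(-2 + 3 \cdot 2\right) = 25 \cdot \frac{1}{3} \left(-10\right) \left(-2 + 6\right) = 25 \cdot \frac{1}{3} \left(-10\right) 4 = 25 \left(- \frac{40}{3}\right) = - \frac{1000}{3}$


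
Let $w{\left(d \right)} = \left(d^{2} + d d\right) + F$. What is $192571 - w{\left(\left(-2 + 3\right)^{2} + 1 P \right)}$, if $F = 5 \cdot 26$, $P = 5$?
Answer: $192369$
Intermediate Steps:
$F = 130$
$w{\left(d \right)} = 130 + 2 d^{2}$ ($w{\left(d \right)} = \left(d^{2} + d d\right) + 130 = \left(d^{2} + d^{2}\right) + 130 = 2 d^{2} + 130 = 130 + 2 d^{2}$)
$192571 - w{\left(\left(-2 + 3\right)^{2} + 1 P \right)} = 192571 - \left(130 + 2 \left(\left(-2 + 3\right)^{2} + 1 \cdot 5\right)^{2}\right) = 192571 - \left(130 + 2 \left(1^{2} + 5\right)^{2}\right) = 192571 - \left(130 + 2 \left(1 + 5\right)^{2}\right) = 192571 - \left(130 + 2 \cdot 6^{2}\right) = 192571 - \left(130 + 2 \cdot 36\right) = 192571 - \left(130 + 72\right) = 192571 - 202 = 192369$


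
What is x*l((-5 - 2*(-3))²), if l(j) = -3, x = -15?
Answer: 45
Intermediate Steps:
x*l((-5 - 2*(-3))²) = -15*(-3) = 45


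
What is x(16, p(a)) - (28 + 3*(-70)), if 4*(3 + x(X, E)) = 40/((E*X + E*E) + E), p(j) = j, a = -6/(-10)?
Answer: 23753/132 ≈ 179.95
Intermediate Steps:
a = ⅗ (a = -6*(-⅒) = ⅗ ≈ 0.60000)
x(X, E) = -3 + 10/(E + E² + E*X) (x(X, E) = -3 + (40/((E*X + E*E) + E))/4 = -3 + (40/((E*X + E²) + E))/4 = -3 + (40/((E² + E*X) + E))/4 = -3 + (40/(E + E² + E*X))/4 = -3 + 10/(E + E² + E*X))
x(16, p(a)) - (28 + 3*(-70)) = (10 - 3*⅗ - 3*(⅗)² - 3*⅗*16)/((⅗)*(1 + ⅗ + 16)) - (28 + 3*(-70)) = 5*(10 - 9/5 - 3*9/25 - 144/5)/(3*(88/5)) - (28 - 210) = (5/3)*(5/88)*(10 - 9/5 - 27/25 - 144/5) - 1*(-182) = (5/3)*(5/88)*(-542/25) + 182 = -271/132 + 182 = 23753/132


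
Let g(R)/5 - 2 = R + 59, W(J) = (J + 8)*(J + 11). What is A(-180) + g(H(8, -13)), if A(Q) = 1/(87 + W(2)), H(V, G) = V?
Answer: 74866/217 ≈ 345.00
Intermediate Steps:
W(J) = (8 + J)*(11 + J)
g(R) = 305 + 5*R (g(R) = 10 + 5*(R + 59) = 10 + 5*(59 + R) = 10 + (295 + 5*R) = 305 + 5*R)
A(Q) = 1/217 (A(Q) = 1/(87 + (88 + 2² + 19*2)) = 1/(87 + (88 + 4 + 38)) = 1/(87 + 130) = 1/217)
A(-180) + g(H(8, -13)) = 1/217 + (305 + 5*8) = 1/217 + (305 + 40) = 1/217 + 345 = 74866/217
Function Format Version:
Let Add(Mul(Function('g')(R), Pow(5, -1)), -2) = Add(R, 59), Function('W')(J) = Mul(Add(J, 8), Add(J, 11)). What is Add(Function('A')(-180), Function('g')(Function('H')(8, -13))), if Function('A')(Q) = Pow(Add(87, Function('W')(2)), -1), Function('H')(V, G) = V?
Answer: Rational(74866, 217) ≈ 345.00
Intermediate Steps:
Function('W')(J) = Mul(Add(8, J), Add(11, J))
Function('g')(R) = Add(305, Mul(5, R)) (Function('g')(R) = Add(10, Mul(5, Add(R, 59))) = Add(10, Mul(5, Add(59, R))) = Add(10, Add(295, Mul(5, R))) = Add(305, Mul(5, R)))
Function('A')(Q) = Rational(1, 217) (Function('A')(Q) = Pow(Add(87, Add(88, Pow(2, 2), Mul(19, 2))), -1) = Pow(Add(87, Add(88, 4, 38)), -1) = Pow(Add(87, 130), -1) = Pow(217, -1) = Rational(1, 217))
Add(Function('A')(-180), Function('g')(Function('H')(8, -13))) = Add(Rational(1, 217), Add(305, Mul(5, 8))) = Add(Rational(1, 217), Add(305, 40)) = Add(Rational(1, 217), 345) = Rational(74866, 217)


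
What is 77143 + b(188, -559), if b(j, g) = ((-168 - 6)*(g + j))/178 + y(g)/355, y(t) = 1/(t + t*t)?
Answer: 763831917309329/9855175590 ≈ 77506.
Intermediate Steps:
y(t) = 1/(t + t**2)
b(j, g) = -87*g/89 - 87*j/89 + 1/(355*g*(1 + g)) (b(j, g) = ((-168 - 6)*(g + j))/178 + (1/(g*(1 + g)))/355 = -174*(g + j)*(1/178) + (1/(g*(1 + g)))*(1/355) = (-174*g - 174*j)*(1/178) + 1/(355*g*(1 + g)) = (-87*g/89 - 87*j/89) + 1/(355*g*(1 + g)) = -87*g/89 - 87*j/89 + 1/(355*g*(1 + g)))
77143 + b(188, -559) = 77143 + (1/31595)*(89 - 30885*(-559)*(1 - 559)*(-559 + 188))/(-559*(1 - 559)) = 77143 + (1/31595)*(-1/559)*(89 - 30885*(-559)*(-558)*(-371))/(-558) = 77143 + (1/31595)*(-1/559)*(-1/558)*(89 + 3574106769870) = 77143 + (1/31595)*(-1/559)*(-1/558)*3574106769959 = 77143 + 3574106769959/9855175590 = 763831917309329/9855175590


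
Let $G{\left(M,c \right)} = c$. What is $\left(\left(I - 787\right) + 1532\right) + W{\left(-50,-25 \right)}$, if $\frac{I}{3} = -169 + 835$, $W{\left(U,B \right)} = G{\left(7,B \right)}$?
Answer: $2718$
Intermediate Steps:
$W{\left(U,B \right)} = B$
$I = 1998$ ($I = 3 \left(-169 + 835\right) = 3 \cdot 666 = 1998$)
$\left(\left(I - 787\right) + 1532\right) + W{\left(-50,-25 \right)} = \left(\left(1998 - 787\right) + 1532\right) - 25 = \left(1211 + 1532\right) - 25 = 2743 - 25 = 2718$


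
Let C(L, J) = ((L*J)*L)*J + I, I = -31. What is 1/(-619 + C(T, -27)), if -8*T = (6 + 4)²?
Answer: 4/453025 ≈ 8.8295e-6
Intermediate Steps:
T = -25/2 (T = -(6 + 4)²/8 = -⅛*10² = -⅛*100 = -25/2 ≈ -12.500)
C(L, J) = -31 + J²*L² (C(L, J) = ((L*J)*L)*J - 31 = ((J*L)*L)*J - 31 = (J*L²)*J - 31 = J²*L² - 31 = -31 + J²*L²)
1/(-619 + C(T, -27)) = 1/(-619 + (-31 + (-27)²*(-25/2)²)) = 1/(-619 + (-31 + 729*(625/4))) = 1/(-619 + (-31 + 455625/4)) = 1/(-619 + 455501/4) = 1/(453025/4) = 4/453025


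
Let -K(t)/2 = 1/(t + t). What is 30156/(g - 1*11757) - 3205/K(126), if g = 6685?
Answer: 512048901/1268 ≈ 4.0382e+5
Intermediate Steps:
K(t) = -1/t (K(t) = -2/(t + t) = -2*1/(2*t) = -1/t)
30156/(g - 1*11757) - 3205/K(126) = 30156/(6685 - 1*11757) - 3205/((-1/126)) = 30156/(6685 - 11757) - 3205/((-1*1/126)) = 30156/(-5072) - 3205/(-1/126) = 30156*(-1/5072) - 3205*(-126) = -7539/1268 + 403830 = 512048901/1268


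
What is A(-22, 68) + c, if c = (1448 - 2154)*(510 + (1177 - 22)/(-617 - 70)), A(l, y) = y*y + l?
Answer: -81128072/229 ≈ -3.5427e+5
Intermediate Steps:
A(l, y) = l + y**2 (A(l, y) = y**2 + l = l + y**2)
c = -82181930/229 (c = -706*(510 + 1155/(-687)) = -706*(510 + 1155*(-1/687)) = -706*(510 - 385/229) = -706*116405/229 = -82181930/229 ≈ -3.5887e+5)
A(-22, 68) + c = (-22 + 68**2) - 82181930/229 = (-22 + 4624) - 82181930/229 = 4602 - 82181930/229 = -81128072/229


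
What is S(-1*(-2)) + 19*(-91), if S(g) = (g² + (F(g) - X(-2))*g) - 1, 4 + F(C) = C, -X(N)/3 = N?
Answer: -1742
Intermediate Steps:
X(N) = -3*N
F(C) = -4 + C
S(g) = -1 + g² + g*(-10 + g) (S(g) = (g² + ((-4 + g) - (-3)*(-2))*g) - 1 = (g² + ((-4 + g) - 1*6)*g) - 1 = (g² + ((-4 + g) - 6)*g) - 1 = (g² + (-10 + g)*g) - 1 = (g² + g*(-10 + g)) - 1 = -1 + g² + g*(-10 + g))
S(-1*(-2)) + 19*(-91) = (-1 - (-10)*(-2) + 2*(-1*(-2))²) + 19*(-91) = (-1 - 10*2 + 2*2²) - 1729 = (-1 - 20 + 2*4) - 1729 = (-1 - 20 + 8) - 1729 = -13 - 1729 = -1742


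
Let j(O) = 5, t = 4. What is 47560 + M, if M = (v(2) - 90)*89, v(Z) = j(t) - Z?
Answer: 39817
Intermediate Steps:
v(Z) = 5 - Z
M = -7743 (M = ((5 - 1*2) - 90)*89 = ((5 - 2) - 90)*89 = (3 - 90)*89 = -87*89 = -7743)
47560 + M = 47560 - 7743 = 39817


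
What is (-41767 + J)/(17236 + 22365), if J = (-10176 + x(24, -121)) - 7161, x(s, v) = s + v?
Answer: -59201/39601 ≈ -1.4949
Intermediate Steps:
J = -17434 (J = (-10176 + (24 - 121)) - 7161 = (-10176 - 97) - 7161 = -10273 - 7161 = -17434)
(-41767 + J)/(17236 + 22365) = (-41767 - 17434)/(17236 + 22365) = -59201/39601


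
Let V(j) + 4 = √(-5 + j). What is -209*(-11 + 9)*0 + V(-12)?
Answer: -4 + I*√17 ≈ -4.0 + 4.1231*I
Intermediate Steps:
V(j) = -4 + √(-5 + j)
-209*(-11 + 9)*0 + V(-12) = -209*(-11 + 9)*0 + (-4 + √(-5 - 12)) = -(-418)*0 + (-4 + √(-17)) = -209*0 + (-4 + I*√17) = 0 + (-4 + I*√17) = -4 + I*√17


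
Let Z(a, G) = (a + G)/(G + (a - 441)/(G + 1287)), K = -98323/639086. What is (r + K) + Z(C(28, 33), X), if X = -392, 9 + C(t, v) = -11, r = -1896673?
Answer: -425824795637998861/224511550886 ≈ -1.8967e+6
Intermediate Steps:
C(t, v) = -20 (C(t, v) = -9 - 11 = -20)
K = -98323/639086 (K = -98323*1/639086 = -98323/639086 ≈ -0.15385)
Z(a, G) = (G + a)/(G + (-441 + a)/(1287 + G))
(r + K) + Z(C(28, 33), X) = (-1896673 - 98323/639086) + ((-392)² + 1287*(-392) + 1287*(-20) - 392*(-20))/(-441 - 20 + (-392)² + 1287*(-392)) = -1212137259201/639086 + (153664 - 504504 - 25740 + 7840)/(-441 - 20 + 153664 - 504504) = -1212137259201/639086 - 368740/(-351301) = -1212137259201/639086 - 1/351301*(-368740) = -1212137259201/639086 + 368740/351301 = -425824795637998861/224511550886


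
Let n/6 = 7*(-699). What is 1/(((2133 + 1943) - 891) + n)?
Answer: -1/26173 ≈ -3.8207e-5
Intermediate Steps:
n = -29358 (n = 6*(7*(-699)) = 6*(-4893) = -29358)
1/(((2133 + 1943) - 891) + n) = 1/(((2133 + 1943) - 891) - 29358) = 1/((4076 - 891) - 29358) = 1/(3185 - 29358) = 1/(-26173) = -1/26173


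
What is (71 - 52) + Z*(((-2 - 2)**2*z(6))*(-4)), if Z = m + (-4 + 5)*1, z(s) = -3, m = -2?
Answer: -173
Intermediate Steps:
Z = -1 (Z = -2 + (-4 + 5)*1 = -2 + 1*1 = -2 + 1 = -1)
(71 - 52) + Z*(((-2 - 2)**2*z(6))*(-4)) = (71 - 52) - (-2 - 2)**2*(-3)*(-4) = 19 - (-4)**2*(-3)*(-4) = 19 - 16*(-3)*(-4) = 19 - (-48)*(-4) = 19 - 1*192 = 19 - 192 = -173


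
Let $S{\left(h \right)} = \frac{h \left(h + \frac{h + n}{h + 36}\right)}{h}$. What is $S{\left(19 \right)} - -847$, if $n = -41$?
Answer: $\frac{4328}{5} \approx 865.6$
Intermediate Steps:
$S{\left(h \right)} = h + \frac{-41 + h}{36 + h}$ ($S{\left(h \right)} = \frac{h \left(h + \frac{h - 41}{h + 36}\right)}{h} = \frac{h \left(h + \frac{-41 + h}{36 + h}\right)}{h} = h + \frac{-41 + h}{36 + h}$)
$S{\left(19 \right)} - -847 = \frac{-41 + 19^{2} + 37 \cdot 19}{36 + 19} - -847 = \frac{-41 + 361 + 703}{55} + 847 = \frac{1}{55} \cdot 1023 + 847 = \frac{93}{5} + 847 = \frac{4328}{5}$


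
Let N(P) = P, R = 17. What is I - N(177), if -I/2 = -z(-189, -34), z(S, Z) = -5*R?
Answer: -347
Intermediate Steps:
z(S, Z) = -85 (z(S, Z) = -5*17 = -85)
I = -170 (I = -(-2)*(-85) = -2*85 = -170)
I - N(177) = -170 - 1*177 = -170 - 177 = -347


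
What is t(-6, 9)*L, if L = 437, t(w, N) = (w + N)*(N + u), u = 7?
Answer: 20976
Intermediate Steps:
t(w, N) = (7 + N)*(N + w) (t(w, N) = (w + N)*(N + 7) = (N + w)*(7 + N) = (7 + N)*(N + w))
t(-6, 9)*L = (9² + 7*9 + 7*(-6) + 9*(-6))*437 = (81 + 63 - 42 - 54)*437 = 48*437 = 20976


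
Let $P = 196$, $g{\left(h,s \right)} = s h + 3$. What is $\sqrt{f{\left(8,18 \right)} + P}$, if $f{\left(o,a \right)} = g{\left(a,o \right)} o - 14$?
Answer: $\sqrt{1358} \approx 36.851$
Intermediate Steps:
$g{\left(h,s \right)} = 3 + h s$ ($g{\left(h,s \right)} = h s + 3 = 3 + h s$)
$f{\left(o,a \right)} = -14 + o \left(3 + a o\right)$ ($f{\left(o,a \right)} = \left(3 + a o\right) o - 14 = o \left(3 + a o\right) - 14 = -14 + o \left(3 + a o\right)$)
$\sqrt{f{\left(8,18 \right)} + P} = \sqrt{\left(-14 + 8 \left(3 + 18 \cdot 8\right)\right) + 196} = \sqrt{\left(-14 + 8 \left(3 + 144\right)\right) + 196} = \sqrt{\left(-14 + 8 \cdot 147\right) + 196} = \sqrt{\left(-14 + 1176\right) + 196} = \sqrt{1162 + 196} = \sqrt{1358}$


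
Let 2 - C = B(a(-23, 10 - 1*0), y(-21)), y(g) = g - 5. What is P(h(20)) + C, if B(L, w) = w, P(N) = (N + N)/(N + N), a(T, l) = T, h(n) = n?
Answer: 29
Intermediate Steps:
y(g) = -5 + g
P(N) = 1 (P(N) = (2*N)/((2*N)) = (2*N)*(1/(2*N)) = 1)
C = 28 (C = 2 - (-5 - 21) = 2 - 1*(-26) = 2 + 26 = 28)
P(h(20)) + C = 1 + 28 = 29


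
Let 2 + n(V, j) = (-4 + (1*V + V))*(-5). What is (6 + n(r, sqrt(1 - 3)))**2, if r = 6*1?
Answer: 1296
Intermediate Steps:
r = 6
n(V, j) = 18 - 10*V (n(V, j) = -2 + (-4 + (1*V + V))*(-5) = -2 + (-4 + (V + V))*(-5) = -2 + (-4 + 2*V)*(-5) = -2 + (20 - 10*V) = 18 - 10*V)
(6 + n(r, sqrt(1 - 3)))**2 = (6 + (18 - 10*6))**2 = (6 + (18 - 60))**2 = (6 - 42)**2 = (-36)**2 = 1296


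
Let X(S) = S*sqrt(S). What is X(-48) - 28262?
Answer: -28262 - 192*I*sqrt(3) ≈ -28262.0 - 332.55*I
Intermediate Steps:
X(S) = S**(3/2)
X(-48) - 28262 = (-48)**(3/2) - 28262 = -192*I*sqrt(3) - 28262 = -28262 - 192*I*sqrt(3)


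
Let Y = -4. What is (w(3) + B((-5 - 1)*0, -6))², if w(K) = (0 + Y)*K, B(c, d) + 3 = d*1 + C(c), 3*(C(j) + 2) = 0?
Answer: 529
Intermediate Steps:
C(j) = -2 (C(j) = -2 + (⅓)*0 = -2 + 0 = -2)
B(c, d) = -5 + d (B(c, d) = -3 + (d*1 - 2) = -3 + (d - 2) = -3 + (-2 + d) = -5 + d)
w(K) = -4*K (w(K) = (0 - 4)*K = -4*K)
(w(3) + B((-5 - 1)*0, -6))² = (-4*3 + (-5 - 6))² = (-12 - 11)² = (-23)² = 529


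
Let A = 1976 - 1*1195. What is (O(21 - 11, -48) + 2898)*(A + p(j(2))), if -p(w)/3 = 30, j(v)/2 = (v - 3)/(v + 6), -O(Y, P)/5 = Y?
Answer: 1967968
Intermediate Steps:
O(Y, P) = -5*Y
j(v) = 2*(-3 + v)/(6 + v) (j(v) = 2*((v - 3)/(v + 6)) = 2*((-3 + v)/(6 + v)) = 2*(-3 + v)/(6 + v))
p(w) = -90 (p(w) = -3*30 = -90)
A = 781 (A = 1976 - 1195 = 781)
(O(21 - 11, -48) + 2898)*(A + p(j(2))) = (-5*(21 - 11) + 2898)*(781 - 90) = (-5*10 + 2898)*691 = (-50 + 2898)*691 = 2848*691 = 1967968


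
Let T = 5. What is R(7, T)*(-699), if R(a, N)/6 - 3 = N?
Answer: -33552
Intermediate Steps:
R(a, N) = 18 + 6*N
R(7, T)*(-699) = (18 + 6*5)*(-699) = (18 + 30)*(-699) = 48*(-699) = -33552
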